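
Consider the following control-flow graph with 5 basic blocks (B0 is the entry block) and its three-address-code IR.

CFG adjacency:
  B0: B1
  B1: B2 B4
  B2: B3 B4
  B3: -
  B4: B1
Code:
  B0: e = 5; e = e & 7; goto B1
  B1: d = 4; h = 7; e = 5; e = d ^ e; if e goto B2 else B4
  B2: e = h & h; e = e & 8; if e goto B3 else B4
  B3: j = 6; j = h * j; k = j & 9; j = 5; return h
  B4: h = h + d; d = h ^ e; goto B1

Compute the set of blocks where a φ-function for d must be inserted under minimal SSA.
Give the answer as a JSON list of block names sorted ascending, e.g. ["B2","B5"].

Answer: ["B1"]

Analysis:
idom tree: B1←B0 B2←B1 B3←B2 B4←B1
Dom at joins:
  B1: preds {B0,B4}: {B0} ∩ {B0,B1,B4} = {B0}; idom=B0
  B4: preds {B1,B2}: {B0,B1} ∩ {B0,B1,B2} = {B0,B1}; idom=B1

Frontier:
  join B1 pred B0: · stop@B0
  join B1 pred B4: B4→B1 stop@B0
  join B4 pred B1: · stop@B1
  join B4 pred B2: B2 stop@B1
  DF(B0)=∅
  DF(B1)={B1}
  DF(B2)={B4}
  DF(B3)=∅
  DF(B4)={B1}

φ for d: defs {B1,B4}
  DF⁺ = {B1}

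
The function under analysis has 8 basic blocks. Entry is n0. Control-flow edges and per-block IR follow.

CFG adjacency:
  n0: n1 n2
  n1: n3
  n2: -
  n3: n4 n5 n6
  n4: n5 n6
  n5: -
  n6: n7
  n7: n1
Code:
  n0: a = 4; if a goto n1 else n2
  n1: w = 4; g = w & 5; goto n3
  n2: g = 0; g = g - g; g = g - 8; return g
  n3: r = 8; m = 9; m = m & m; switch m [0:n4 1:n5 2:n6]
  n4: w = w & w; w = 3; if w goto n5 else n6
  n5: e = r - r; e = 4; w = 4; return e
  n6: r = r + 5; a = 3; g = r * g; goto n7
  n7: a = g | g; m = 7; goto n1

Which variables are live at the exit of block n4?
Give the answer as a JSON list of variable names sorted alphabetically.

Block summaries:
  n0: def={a} ue=∅
  n1: def={g,w} ue=∅
  n2: def={g} ue=∅
  n3: def={m,r} ue=∅
  n4: def={w} ue={w}
  n5: def={e,w} ue={r}
  n6: def={a,g,r} ue={g,r}
  n7: def={a,m} ue={g}

Live sets:
  n0 li=∅ lo=∅
  n1 li=∅ lo={g,w}
  n2 li=∅ lo=∅
  n3 li={g,w} lo={g,r,w}
  n4 li={g,r,w} lo={g,r}
  n5 li={r} lo=∅
  n6 li={g,r} lo={g}
  n7 li={g} lo=∅

live-out(n4) = ["g", "r"]

Answer: ["g", "r"]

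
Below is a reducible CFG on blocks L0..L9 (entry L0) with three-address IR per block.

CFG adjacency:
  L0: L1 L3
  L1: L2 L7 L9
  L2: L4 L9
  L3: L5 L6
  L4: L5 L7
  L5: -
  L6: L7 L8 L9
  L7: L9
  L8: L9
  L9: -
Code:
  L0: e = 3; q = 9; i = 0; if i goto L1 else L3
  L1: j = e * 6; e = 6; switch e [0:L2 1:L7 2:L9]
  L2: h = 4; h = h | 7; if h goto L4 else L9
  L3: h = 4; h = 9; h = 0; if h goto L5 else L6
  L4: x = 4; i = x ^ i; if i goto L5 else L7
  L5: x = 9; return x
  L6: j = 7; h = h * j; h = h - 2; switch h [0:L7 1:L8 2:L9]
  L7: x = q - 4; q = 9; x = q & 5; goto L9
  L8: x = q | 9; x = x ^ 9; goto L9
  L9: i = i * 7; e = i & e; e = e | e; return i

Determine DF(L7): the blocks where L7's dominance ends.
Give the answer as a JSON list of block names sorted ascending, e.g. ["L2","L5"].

idom tree: L1←L0 L2←L1 L3←L0 L4←L2 L5←L0 L6←L3 L7←L0 L8←L6 L9←L0
Dom at joins:
  L5: preds {L3,L4}: {L0,L3} ∩ {L0,L1,L2,L4} = {L0}; idom=L0
  L7: preds {L1,L4,L6}: {L0,L1} ∩ {L0,L1,L2,L4} ∩ {L0,L3,L6} = {L0}; idom=L0
  L9: preds {L1,L2,L6,L7,L8}: {L0,L1} ∩ {L0,L1,L2} ∩ {L0,L3,L6} ∩ {L0,L7} ∩ {L0,L3,L6,L8} = {L0}; idom=L0

DF derivation:
  join L5 pred L3: L3 stop@L0
  join L5 pred L4: L4→L2→L1 stop@L0
  join L7 pred L1: L1 stop@L0
  join L7 pred L4: L4→L2→L1 stop@L0
  join L7 pred L6: L6→L3 stop@L0
  join L9 pred L1: L1 stop@L0
  join L9 pred L2: L2→L1 stop@L0
  join L9 pred L6: L6→L3 stop@L0
  join L9 pred L7: L7 stop@L0
  join L9 pred L8: L8→L6→L3 stop@L0
  L0 → ∅
  L1 → {L5,L7,L9}
  L2 → {L5,L7,L9}
  L3 → {L5,L7,L9}
  L4 → {L5,L7}
  L5 → ∅
  L6 → {L7,L9}
  L7 → {L9}
  L8 → {L9}
  L9 → ∅

DF(L7) = ["L9"]

Answer: ["L9"]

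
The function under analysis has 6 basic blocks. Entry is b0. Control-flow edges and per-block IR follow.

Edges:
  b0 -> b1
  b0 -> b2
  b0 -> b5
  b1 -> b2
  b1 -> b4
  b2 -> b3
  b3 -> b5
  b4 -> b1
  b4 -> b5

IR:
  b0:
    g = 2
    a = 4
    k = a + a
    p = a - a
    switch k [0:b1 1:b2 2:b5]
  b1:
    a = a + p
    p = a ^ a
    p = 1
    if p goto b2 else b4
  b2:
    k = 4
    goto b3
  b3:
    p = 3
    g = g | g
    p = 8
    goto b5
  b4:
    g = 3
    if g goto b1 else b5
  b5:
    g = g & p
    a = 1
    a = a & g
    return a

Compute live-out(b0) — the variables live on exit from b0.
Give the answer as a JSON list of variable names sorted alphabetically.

Answer: ["a", "g", "p"]

Working:
Per-block:
  b0 def {a,g,k,p} use ∅
  b1 def {a,p} use {a,p}
  b2 def {k} use ∅
  b3 def {g,p} use {g}
  b4 def {g} use ∅
  b5 def {a,g} use {g,p}

Backward fixpoint:
  live b0: ∅→{a,g,p}
  live b1: {a,g,p}→{a,g,p}
  live b2: {g}→{g}
  live b3: {g}→{g,p}
  live b4: {a,p}→{a,g,p}
  live b5: {g,p}→∅

live-out(b0) = ["a", "g", "p"]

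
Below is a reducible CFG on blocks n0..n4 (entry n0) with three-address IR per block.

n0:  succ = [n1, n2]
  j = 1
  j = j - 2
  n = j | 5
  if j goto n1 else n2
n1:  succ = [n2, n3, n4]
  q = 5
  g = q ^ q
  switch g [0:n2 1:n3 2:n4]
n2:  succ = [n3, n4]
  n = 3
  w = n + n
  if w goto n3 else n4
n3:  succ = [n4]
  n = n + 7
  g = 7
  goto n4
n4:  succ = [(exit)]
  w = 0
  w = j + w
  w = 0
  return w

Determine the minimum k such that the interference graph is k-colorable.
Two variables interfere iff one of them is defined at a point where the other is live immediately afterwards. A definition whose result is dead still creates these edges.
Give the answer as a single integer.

def/use:
  n0: {j,n} / ∅
  n1: {g,q} / ∅
  n2: {n,w} / ∅
  n3: {g,n} / {n}
  n4: {w} / {j}

Live sets:
  n0 li=∅ lo={j,n}
  n1 li={j,n} lo={j,n}
  n2 li={j} lo={j,n}
  n3 li={j,n} lo={j}
  n4 li={j} lo=∅

Conflict graph:
  g — {j,n}
  j — {g,n,q,w}
  n — {g,j,q,w}
  q — {j,n}
  w — {j,n}

Registers:
  clique {g,j,n} ⇒ need ≥ 3
  3-colouring: R0={j}  R1={n}  R2={g,q,w}
  χ = 3

Answer: 3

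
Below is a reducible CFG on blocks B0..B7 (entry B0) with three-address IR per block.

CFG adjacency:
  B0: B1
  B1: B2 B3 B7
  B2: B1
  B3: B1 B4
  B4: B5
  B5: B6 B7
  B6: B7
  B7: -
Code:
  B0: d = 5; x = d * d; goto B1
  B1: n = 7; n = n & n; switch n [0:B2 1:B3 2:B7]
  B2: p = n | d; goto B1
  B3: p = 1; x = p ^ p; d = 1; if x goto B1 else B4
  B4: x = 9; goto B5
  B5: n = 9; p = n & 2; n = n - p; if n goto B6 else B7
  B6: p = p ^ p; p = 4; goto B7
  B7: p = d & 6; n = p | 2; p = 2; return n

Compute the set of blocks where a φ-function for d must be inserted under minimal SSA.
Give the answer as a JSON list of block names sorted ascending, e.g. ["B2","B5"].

Answer: ["B1", "B7"]

Analysis:
idom tree: B1←B0 B2←B1 B3←B1 B4←B3 B5←B4 B6←B5 B7←B1
Dom∩ at merges:
  B1: preds {B0,B2,B3}: {B0} ∩ {B0,B1,B2} ∩ {B0,B1,B3} = {B0}; idom=B0
  B7: preds {B1,B5,B6}: {B0,B1} ∩ {B0,B1,B3,B4,B5} ∩ {B0,B1,B3,B4,B5,B6} = {B0,B1}; idom=B1

DF derivation:
  join B1 pred B0: · stop@B0
  join B1 pred B2: B2→B1 stop@B0
  join B1 pred B3: B3→B1 stop@B0
  join B7 pred B1: · stop@B1
  join B7 pred B5: B5→B4→B3 stop@B1
  join B7 pred B6: B6→B5→B4→B3 stop@B1
  DF(B0)=∅
  DF(B1)={B1}
  DF(B2)={B1}
  DF(B3)={B1,B7}
  DF(B4)={B7}
  DF(B5)={B7}
  DF(B6)={B7}
  DF(B7)=∅

φ for d: defs {B0,B3}
  DF⁺ = {B1,B7}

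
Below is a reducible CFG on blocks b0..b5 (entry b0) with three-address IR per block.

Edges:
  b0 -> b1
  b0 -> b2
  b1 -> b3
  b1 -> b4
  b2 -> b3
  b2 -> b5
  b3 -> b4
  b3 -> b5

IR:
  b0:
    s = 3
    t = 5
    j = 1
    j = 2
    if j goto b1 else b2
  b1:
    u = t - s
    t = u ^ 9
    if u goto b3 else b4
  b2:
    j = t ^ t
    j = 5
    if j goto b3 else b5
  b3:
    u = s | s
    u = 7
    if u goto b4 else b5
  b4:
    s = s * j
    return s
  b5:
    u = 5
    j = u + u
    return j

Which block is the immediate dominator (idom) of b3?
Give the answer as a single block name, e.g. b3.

idom tree: b1←b0 b2←b0 b3←b0 b4←b0 b5←b0
Dom∩ at merges:
  b3: preds {b1,b2}: {b0,b1} ∩ {b0,b2} = {b0}; idom=b0
  b4: preds {b1,b3}: {b0,b1} ∩ {b0,b3} = {b0}; idom=b0
  b5: preds {b2,b3}: {b0,b2} ∩ {b0,b3} = {b0}; idom=b0

idom(b3) = b0

Answer: b0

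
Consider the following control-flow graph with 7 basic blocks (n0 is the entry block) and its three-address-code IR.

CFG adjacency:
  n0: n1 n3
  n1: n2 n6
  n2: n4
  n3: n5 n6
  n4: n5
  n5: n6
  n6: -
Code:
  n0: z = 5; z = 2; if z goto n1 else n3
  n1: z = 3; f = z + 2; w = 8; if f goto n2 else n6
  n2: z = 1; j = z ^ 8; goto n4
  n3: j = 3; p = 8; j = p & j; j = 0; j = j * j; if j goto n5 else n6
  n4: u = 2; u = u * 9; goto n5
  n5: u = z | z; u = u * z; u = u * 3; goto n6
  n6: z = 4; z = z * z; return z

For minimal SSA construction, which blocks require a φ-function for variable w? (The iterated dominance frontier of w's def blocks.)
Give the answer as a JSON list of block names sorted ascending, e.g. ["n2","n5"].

idom tree: n1←n0 n2←n1 n3←n0 n4←n2 n5←n0 n6←n0
Join-block Dom:
  n5: preds {n3,n4}: {n0,n3} ∩ {n0,n1,n2,n4} = {n0}; idom=n0
  n6: preds {n1,n3,n5}: {n0,n1} ∩ {n0,n3} ∩ {n0,n5} = {n0}; idom=n0

DF walk-up:
  n5←n3: walk n3 to n0
  n5←n4: walk n4→n2→n1 to n0
  n6←n1: walk n1 to n0
  n6←n3: walk n3 to n0
  n6←n5: walk n5 to n0
  DF(n0)=∅
  DF(n1)={n5,n6}
  DF(n2)={n5}
  DF(n3)={n5,n6}
  DF(n4)={n5}
  DF(n5)={n6}
  DF(n6)=∅

φ for w: defs {n1}
  DF⁺ = {n5,n6}

Answer: ["n5", "n6"]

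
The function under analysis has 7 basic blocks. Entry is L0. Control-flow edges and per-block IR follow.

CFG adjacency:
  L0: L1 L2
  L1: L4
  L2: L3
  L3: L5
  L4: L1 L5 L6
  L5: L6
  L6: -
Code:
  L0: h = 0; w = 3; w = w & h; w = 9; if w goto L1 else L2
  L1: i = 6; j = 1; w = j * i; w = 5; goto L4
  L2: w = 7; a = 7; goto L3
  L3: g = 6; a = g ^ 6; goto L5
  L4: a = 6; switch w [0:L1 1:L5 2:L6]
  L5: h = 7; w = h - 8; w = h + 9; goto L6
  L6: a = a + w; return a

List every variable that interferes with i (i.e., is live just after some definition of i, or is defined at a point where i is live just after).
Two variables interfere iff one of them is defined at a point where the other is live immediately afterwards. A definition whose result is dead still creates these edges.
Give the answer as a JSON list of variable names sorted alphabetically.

def/use:
  L0: {h,w} / ∅
  L1: {i,j,w} / ∅
  L2: {a,w} / ∅
  L3: {a,g} / ∅
  L4: {a} / {w}
  L5: {h,w} / ∅
  L6: {a} / {a,w}

Live sets:
  L0 li=∅ lo=∅
  L1 li=∅ lo={w}
  L2 li=∅ lo=∅
  L3 li=∅ lo={a}
  L4 li={w} lo={a,w}
  L5 li={a} lo={a,w}
  L6 li={a,w} lo=∅

Conflict graph:
  a: {h,w}
  g: ∅
  h: {a,w}
  i: {j}
  j: {i}
  w: {a,h}

N(i) = ["j"]

Answer: ["j"]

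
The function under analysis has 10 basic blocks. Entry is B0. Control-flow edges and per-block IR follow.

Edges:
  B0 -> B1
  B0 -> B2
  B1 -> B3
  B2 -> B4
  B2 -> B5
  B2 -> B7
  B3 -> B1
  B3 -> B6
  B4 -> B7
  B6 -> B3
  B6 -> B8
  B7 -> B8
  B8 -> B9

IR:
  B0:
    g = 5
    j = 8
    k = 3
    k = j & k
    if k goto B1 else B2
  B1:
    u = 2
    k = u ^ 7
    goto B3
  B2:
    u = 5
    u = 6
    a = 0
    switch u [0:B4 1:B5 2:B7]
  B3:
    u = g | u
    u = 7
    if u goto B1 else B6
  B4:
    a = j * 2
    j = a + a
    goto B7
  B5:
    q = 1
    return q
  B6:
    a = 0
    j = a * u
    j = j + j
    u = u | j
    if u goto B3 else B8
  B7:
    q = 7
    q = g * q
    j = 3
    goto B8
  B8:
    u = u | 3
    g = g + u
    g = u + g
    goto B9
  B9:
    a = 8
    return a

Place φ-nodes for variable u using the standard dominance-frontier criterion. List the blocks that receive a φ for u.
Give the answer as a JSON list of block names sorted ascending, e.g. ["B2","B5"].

Answer: ["B1", "B3", "B8"]

Analysis:
idom tree: B1←B0 B2←B0 B3←B1 B4←B2 B5←B2 B6←B3 B7←B2 B8←B0 B9←B8
Dom at joins:
  B1: preds {B0,B3}: {B0} ∩ {B0,B1,B3} = {B0}; idom=B0
  B3: preds {B1,B6}: {B0,B1} ∩ {B0,B1,B3,B6} = {B0,B1}; idom=B1
  B7: preds {B2,B4}: {B0,B2} ∩ {B0,B2,B4} = {B0,B2}; idom=B2
  B8: preds {B6,B7}: {B0,B1,B3,B6} ∩ {B0,B2,B7} = {B0}; idom=B0

Frontier:
  B1←B0: walk · to B0
  B1←B3: walk B3→B1 to B0
  B3←B1: walk · to B1
  B3←B6: walk B6→B3 to B1
  B7←B2: walk · to B2
  B7←B4: walk B4 to B2
  B8←B6: walk B6→B3→B1 to B0
  B8←B7: walk B7→B2 to B0
  B0 → ∅
  B1 → {B1,B8}
  B2 → {B8}
  B3 → {B1,B3,B8}
  B4 → {B7}
  B5 → ∅
  B6 → {B3,B8}
  B7 → {B8}
  B8 → ∅
  B9 → ∅

φ for u: defs {B1,B2,B3,B6,B8}
  DF⁺ = {B1,B3,B8}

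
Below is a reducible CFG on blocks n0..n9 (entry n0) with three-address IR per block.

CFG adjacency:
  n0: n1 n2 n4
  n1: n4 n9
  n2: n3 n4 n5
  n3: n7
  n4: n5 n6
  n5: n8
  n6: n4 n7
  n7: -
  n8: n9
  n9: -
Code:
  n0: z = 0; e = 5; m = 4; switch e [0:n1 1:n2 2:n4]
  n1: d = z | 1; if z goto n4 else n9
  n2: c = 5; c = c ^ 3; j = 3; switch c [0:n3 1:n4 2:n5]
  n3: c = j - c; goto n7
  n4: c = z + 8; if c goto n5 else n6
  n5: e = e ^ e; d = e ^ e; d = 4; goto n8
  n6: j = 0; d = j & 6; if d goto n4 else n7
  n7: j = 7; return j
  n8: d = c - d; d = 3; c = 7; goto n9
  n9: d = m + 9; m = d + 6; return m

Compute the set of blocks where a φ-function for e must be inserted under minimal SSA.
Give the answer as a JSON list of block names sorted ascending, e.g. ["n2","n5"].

Answer: ["n9"]

Working:
idom tree: n1←n0 n2←n0 n3←n2 n4←n0 n5←n0 n6←n4 n7←n0 n8←n5 n9←n0
Dom at joins:
  n4: preds {n0,n1,n2,n6}: {n0} ∩ {n0,n1} ∩ {n0,n2} ∩ {n0,n4,n6} = {n0}; idom=n0
  n5: preds {n2,n4}: {n0,n2} ∩ {n0,n4} = {n0}; idom=n0
  n7: preds {n3,n6}: {n0,n2,n3} ∩ {n0,n4,n6} = {n0}; idom=n0
  n9: preds {n1,n8}: {n0,n1} ∩ {n0,n5,n8} = {n0}; idom=n0

DF derivation:
  join n4 pred n0: · stop@n0
  join n4 pred n1: n1 stop@n0
  join n4 pred n2: n2 stop@n0
  join n4 pred n6: n6→n4 stop@n0
  join n5 pred n2: n2 stop@n0
  join n5 pred n4: n4 stop@n0
  join n7 pred n3: n3→n2 stop@n0
  join n7 pred n6: n6→n4 stop@n0
  join n9 pred n1: n1 stop@n0
  join n9 pred n8: n8→n5 stop@n0
  n0: DF=∅
  n1: DF={n4,n9}
  n2: DF={n4,n5,n7}
  n3: DF={n7}
  n4: DF={n4,n5,n7}
  n5: DF={n9}
  n6: DF={n4,n7}
  n7: DF=∅
  n8: DF={n9}
  n9: DF=∅

φ for e: defs {n0,n5}
  DF⁺ = {n9}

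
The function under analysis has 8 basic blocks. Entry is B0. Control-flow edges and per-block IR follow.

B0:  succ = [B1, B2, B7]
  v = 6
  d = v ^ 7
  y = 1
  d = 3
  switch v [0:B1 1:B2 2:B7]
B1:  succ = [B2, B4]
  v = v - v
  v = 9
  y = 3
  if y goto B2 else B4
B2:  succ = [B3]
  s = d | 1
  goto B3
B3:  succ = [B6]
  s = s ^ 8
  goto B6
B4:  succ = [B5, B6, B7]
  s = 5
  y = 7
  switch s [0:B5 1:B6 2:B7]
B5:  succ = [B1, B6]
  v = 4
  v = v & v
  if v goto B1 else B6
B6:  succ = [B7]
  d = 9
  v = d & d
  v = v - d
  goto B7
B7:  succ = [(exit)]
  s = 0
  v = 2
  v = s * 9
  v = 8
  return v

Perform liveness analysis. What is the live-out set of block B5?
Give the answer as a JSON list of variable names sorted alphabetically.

Answer: ["d", "v"]

Analysis:
def/use:
  B0 def {d,v,y} use ∅
  B1 def {v,y} use {v}
  B2 def {s} use {d}
  B3 def {s} use {s}
  B4 def {s,y} use ∅
  B5 def {v} use ∅
  B6 def {d,v} use ∅
  B7 def {s,v} use ∅

Liveness:
  live B0: ∅→{d,v}
  live B1: {d,v}→{d}
  live B2: {d}→{s}
  live B3: {s}→∅
  live B4: {d}→{d}
  live B5: {d}→{d,v}
  live B6: ∅→∅
  live B7: ∅→∅

live-out(B5) = ["d", "v"]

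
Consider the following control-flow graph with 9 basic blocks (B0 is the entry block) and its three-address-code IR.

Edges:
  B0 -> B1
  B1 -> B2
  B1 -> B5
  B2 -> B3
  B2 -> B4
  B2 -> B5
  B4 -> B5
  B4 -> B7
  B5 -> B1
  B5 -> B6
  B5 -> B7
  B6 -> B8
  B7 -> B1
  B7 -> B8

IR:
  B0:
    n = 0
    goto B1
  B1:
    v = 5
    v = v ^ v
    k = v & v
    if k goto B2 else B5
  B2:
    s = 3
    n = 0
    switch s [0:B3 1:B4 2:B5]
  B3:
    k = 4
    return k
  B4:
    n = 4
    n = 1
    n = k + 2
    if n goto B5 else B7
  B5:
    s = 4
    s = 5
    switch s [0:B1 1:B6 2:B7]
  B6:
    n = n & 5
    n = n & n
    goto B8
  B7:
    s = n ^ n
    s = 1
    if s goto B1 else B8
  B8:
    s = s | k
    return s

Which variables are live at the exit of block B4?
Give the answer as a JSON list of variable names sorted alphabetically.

Answer: ["k", "n"]

Derivation:
def/use:
  B0: def={n} ue=∅
  B1: def={k,v} ue=∅
  B2: def={n,s} ue=∅
  B3: def={k} ue=∅
  B4: def={n} ue={k}
  B5: def={s} ue=∅
  B6: def={n} ue={n}
  B7: def={s} ue={n}
  B8: def={s} ue={k,s}

Backward fixpoint:
  B0 li=∅ lo={n}
  B1 li={n} lo={k,n}
  B2 li={k} lo={k,n}
  B3 li=∅ lo=∅
  B4 li={k} lo={k,n}
  B5 li={k,n} lo={k,n,s}
  B6 li={k,n,s} lo={k,s}
  B7 li={k,n} lo={k,n,s}
  B8 li={k,s} lo=∅

live-out(B4) = ["k", "n"]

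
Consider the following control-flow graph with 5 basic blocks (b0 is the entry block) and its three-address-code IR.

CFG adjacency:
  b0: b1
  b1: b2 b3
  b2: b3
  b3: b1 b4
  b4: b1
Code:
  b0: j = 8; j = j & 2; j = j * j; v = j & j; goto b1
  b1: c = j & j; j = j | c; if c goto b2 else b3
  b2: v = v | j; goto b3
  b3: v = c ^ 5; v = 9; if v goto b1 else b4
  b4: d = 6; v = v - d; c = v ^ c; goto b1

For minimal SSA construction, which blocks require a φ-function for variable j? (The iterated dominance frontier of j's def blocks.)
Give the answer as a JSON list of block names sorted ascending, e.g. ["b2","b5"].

Answer: ["b1"]

Working:
idom tree: b1←b0 b2←b1 b3←b1 b4←b3
Join-block Dom:
  b1: preds {b0,b3,b4}: {b0} ∩ {b0,b1,b3} ∩ {b0,b1,b3,b4} = {b0}; idom=b0
  b3: preds {b1,b2}: {b0,b1} ∩ {b0,b1,b2} = {b0,b1}; idom=b1

Frontier:
  join b1 pred b0: · stop@b0
  join b1 pred b3: b3→b1 stop@b0
  join b1 pred b4: b4→b3→b1 stop@b0
  join b3 pred b1: · stop@b1
  join b3 pred b2: b2 stop@b1
  b0 → ∅
  b1 → {b1}
  b2 → {b3}
  b3 → {b1}
  b4 → {b1}

φ for j: defs {b0,b1}
  DF⁺ = {b1}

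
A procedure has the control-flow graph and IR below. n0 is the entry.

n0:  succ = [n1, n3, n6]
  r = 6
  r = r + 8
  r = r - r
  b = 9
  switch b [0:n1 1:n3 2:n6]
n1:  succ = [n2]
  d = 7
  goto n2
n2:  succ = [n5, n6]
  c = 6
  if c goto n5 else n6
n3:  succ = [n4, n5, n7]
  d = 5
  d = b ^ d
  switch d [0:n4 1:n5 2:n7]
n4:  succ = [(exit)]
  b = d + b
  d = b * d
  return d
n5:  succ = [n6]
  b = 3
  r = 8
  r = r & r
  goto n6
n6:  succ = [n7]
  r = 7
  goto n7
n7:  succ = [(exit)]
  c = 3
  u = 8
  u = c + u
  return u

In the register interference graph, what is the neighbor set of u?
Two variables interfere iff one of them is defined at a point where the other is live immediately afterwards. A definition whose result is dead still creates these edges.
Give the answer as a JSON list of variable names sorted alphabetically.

Answer: ["c"]

Derivation:
Block summaries:
  n0: def={b,r} ue=∅
  n1: def={d} ue=∅
  n2: def={c} ue=∅
  n3: def={d} ue={b}
  n4: def={b,d} ue={b,d}
  n5: def={b,r} ue=∅
  n6: def={r} ue=∅
  n7: def={c,u} ue=∅

Backward fixpoint:
  n0: in=∅ out={b}
  n1: in=∅ out=∅
  n2: in=∅ out=∅
  n3: in={b} out={b,d}
  n4: in={b,d} out=∅
  n5: in=∅ out=∅
  n6: in=∅ out=∅
  n7: in=∅ out=∅

Interfere edges:
  b↔{d}
  c↔{u}
  d↔{b}
  r↔∅
  u↔{c}

N(u) = ["c"]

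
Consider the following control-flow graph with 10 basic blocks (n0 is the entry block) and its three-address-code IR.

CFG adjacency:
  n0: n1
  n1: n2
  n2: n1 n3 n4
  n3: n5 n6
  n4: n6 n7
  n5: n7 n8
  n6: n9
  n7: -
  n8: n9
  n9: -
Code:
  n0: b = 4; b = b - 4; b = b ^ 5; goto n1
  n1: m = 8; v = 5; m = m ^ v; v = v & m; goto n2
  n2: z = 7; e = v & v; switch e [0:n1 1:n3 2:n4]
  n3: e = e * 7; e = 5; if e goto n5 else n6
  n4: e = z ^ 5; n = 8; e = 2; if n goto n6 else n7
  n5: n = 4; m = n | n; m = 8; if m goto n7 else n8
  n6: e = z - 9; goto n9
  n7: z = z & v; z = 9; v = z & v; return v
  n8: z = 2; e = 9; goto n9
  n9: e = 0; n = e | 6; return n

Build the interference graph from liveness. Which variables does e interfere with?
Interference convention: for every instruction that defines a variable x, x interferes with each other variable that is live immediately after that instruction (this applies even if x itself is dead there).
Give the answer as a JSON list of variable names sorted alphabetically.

Per-block:
  n0: {b} / ∅
  n1: {m,v} / ∅
  n2: {e,z} / {v}
  n3: {e} / {e}
  n4: {e,n} / {z}
  n5: {m,n} / ∅
  n6: {e} / {z}
  n7: {v,z} / {v,z}
  n8: {e,z} / ∅
  n9: {e,n} / ∅

Liveness:
  live n0: ∅→∅
  live n1: ∅→{v}
  live n2: {v}→{e,v,z}
  live n3: {e,v,z}→{v,z}
  live n4: {v,z}→{v,z}
  live n5: {v,z}→{v,z}
  live n6: {z}→∅
  live n7: {v,z}→∅
  live n8: ∅→∅
  live n9: ∅→∅

Interference:
  b — ∅
  e — {n,v,z}
  m — {v,z}
  n — {e,v,z}
  v — {e,m,n,z}
  z — {e,m,n,v}

N(e) = ["n", "v", "z"]

Answer: ["n", "v", "z"]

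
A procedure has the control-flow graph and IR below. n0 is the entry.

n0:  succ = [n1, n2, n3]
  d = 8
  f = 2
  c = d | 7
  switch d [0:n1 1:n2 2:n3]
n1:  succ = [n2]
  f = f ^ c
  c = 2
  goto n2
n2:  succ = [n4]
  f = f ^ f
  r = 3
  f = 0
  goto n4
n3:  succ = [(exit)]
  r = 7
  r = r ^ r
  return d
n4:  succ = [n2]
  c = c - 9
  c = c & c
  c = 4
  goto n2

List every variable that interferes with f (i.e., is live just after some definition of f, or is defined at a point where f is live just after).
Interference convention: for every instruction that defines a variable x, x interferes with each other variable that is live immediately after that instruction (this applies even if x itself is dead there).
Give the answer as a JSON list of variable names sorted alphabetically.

Answer: ["c", "d"]

Analysis:
Per-block:
  n0 def {c,d,f} use ∅
  n1 def {c,f} use {c,f}
  n2 def {f,r} use {f}
  n3 def {r} use {d}
  n4 def {c} use {c}

Liveness:
  live n0: ∅→{c,d,f}
  live n1: {c,f}→{c,f}
  live n2: {c,f}→{c,f}
  live n3: {d}→∅
  live n4: {c,f}→{c,f}

Interfere edges:
  c↔{d,f,r}
  d↔{c,f,r}
  f↔{c,d}
  r↔{c,d}

N(f) = ["c", "d"]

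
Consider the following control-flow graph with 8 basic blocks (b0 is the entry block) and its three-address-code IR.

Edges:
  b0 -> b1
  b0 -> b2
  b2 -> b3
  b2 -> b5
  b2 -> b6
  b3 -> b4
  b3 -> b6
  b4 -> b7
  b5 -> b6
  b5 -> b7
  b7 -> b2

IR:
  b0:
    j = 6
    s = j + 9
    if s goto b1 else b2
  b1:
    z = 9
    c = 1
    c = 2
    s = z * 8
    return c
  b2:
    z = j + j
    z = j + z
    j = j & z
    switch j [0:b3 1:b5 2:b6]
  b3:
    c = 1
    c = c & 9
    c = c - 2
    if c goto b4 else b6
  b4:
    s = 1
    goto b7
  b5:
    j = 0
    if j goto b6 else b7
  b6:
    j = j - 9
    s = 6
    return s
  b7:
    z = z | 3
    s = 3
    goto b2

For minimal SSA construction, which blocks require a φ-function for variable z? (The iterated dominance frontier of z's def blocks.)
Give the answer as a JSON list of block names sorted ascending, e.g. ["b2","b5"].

idom tree: b1←b0 b2←b0 b3←b2 b4←b3 b5←b2 b6←b2 b7←b2
Dom∩ at merges:
  b2: preds {b0,b7}: {b0} ∩ {b0,b2,b7} = {b0}; idom=b0
  b6: preds {b2,b3,b5}: {b0,b2} ∩ {b0,b2,b3} ∩ {b0,b2,b5} = {b0,b2}; idom=b2
  b7: preds {b4,b5}: {b0,b2,b3,b4} ∩ {b0,b2,b5} = {b0,b2}; idom=b2

DF derivation:
  b2←b0: walk · to b0
  b2←b7: walk b7→b2 to b0
  b6←b2: walk · to b2
  b6←b3: walk b3 to b2
  b6←b5: walk b5 to b2
  b7←b4: walk b4→b3 to b2
  b7←b5: walk b5 to b2
  b0 → ∅
  b1 → ∅
  b2 → {b2}
  b3 → {b6,b7}
  b4 → {b7}
  b5 → {b6,b7}
  b6 → ∅
  b7 → {b2}

φ for z: defs {b1,b2,b7}
  DF⁺ = {b2}

Answer: ["b2"]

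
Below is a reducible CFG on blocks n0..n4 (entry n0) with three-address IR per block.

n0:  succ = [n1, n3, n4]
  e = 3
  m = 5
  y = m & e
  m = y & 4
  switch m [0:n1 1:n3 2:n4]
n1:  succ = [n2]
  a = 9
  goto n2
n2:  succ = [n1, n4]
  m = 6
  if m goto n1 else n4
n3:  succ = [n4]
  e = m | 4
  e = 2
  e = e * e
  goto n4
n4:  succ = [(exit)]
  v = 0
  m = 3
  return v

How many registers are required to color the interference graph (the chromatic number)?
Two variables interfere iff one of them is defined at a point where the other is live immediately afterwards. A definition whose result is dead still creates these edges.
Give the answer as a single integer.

Block summaries:
  n0: def={e,m,y} ue=∅
  n1: def={a} ue=∅
  n2: def={m} ue=∅
  n3: def={e} ue={m}
  n4: def={m,v} ue=∅

Backward fixpoint:
  live n0: ∅→{m}
  live n1: ∅→∅
  live n2: ∅→∅
  live n3: {m}→∅
  live n4: ∅→∅

Interfere edges:
  a↔∅
  e↔{m}
  m↔{e,v}
  v↔{m}
  y↔∅

Registers:
  lower bound: {e,m} mutually conflict ⇒ χ ≥ 2
  assign a→c0 e→c1 m→c0 v→c1 y→c0 — no edge inside a register ⇒ χ ≤ 2
  χ = 2

Answer: 2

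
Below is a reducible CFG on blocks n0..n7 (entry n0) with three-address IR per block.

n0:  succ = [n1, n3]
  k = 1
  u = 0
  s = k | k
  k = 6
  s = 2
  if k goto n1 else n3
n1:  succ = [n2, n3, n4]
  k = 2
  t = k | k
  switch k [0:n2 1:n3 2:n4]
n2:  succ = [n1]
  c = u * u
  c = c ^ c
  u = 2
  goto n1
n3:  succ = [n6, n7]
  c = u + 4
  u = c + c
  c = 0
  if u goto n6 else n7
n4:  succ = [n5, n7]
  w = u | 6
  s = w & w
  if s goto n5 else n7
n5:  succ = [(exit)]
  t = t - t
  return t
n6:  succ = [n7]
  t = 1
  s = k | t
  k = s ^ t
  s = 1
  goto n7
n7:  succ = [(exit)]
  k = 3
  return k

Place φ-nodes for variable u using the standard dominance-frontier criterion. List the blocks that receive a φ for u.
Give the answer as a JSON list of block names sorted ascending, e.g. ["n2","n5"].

Answer: ["n1", "n3", "n7"]

Working:
idom tree: n1←n0 n2←n1 n3←n0 n4←n1 n5←n4 n6←n3 n7←n0
Join-block Dom:
  n1: preds {n0,n2}: {n0} ∩ {n0,n1,n2} = {n0}; idom=n0
  n3: preds {n0,n1}: {n0} ∩ {n0,n1} = {n0}; idom=n0
  n7: preds {n3,n4,n6}: {n0,n3} ∩ {n0,n1,n4} ∩ {n0,n3,n6} = {n0}; idom=n0

Frontier:
  n1←n0: walk · to n0
  n1←n2: walk n2→n1 to n0
  n3←n0: walk · to n0
  n3←n1: walk n1 to n0
  n7←n3: walk n3 to n0
  n7←n4: walk n4→n1 to n0
  n7←n6: walk n6→n3 to n0
  n0 → ∅
  n1 → {n1,n3,n7}
  n2 → {n1}
  n3 → {n7}
  n4 → {n7}
  n5 → ∅
  n6 → {n7}
  n7 → ∅

φ for u: defs {n0,n2,n3}
  DF⁺ = {n1,n3,n7}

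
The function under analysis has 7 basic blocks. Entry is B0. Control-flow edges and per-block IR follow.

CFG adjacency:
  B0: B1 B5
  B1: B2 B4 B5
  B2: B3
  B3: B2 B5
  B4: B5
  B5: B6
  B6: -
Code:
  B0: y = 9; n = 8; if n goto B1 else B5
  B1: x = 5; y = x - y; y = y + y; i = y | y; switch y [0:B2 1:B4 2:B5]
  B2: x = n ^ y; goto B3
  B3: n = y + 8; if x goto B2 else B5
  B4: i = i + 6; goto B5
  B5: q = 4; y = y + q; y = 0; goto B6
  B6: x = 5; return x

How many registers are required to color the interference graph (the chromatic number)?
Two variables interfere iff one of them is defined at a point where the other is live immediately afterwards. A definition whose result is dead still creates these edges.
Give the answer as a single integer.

Per-block:
  B0 def {n,y} use ∅
  B1 def {i,x,y} use {y}
  B2 def {x} use {n,y}
  B3 def {n} use {x,y}
  B4 def {i} use {i}
  B5 def {q,y} use {y}
  B6 def {x} use ∅

Live sets:
  live B0: ∅→{n,y}
  live B1: {n,y}→{i,n,y}
  live B2: {n,y}→{x,y}
  live B3: {x,y}→{n,y}
  live B4: {i,y}→{y}
  live B5: {y}→∅
  live B6: ∅→∅

Interference:
  i — {n,y}
  n — {i,x,y}
  q — {y}
  x — {n,y}
  y — {i,n,q,x}

Colouring:
  clique {i,n,y} ⇒ need ≥ 3
  assign i→c2 n→c1 q→c1 x→c2 y→c0 — no edge inside a register ⇒ χ ≤ 3
  χ = 3

Answer: 3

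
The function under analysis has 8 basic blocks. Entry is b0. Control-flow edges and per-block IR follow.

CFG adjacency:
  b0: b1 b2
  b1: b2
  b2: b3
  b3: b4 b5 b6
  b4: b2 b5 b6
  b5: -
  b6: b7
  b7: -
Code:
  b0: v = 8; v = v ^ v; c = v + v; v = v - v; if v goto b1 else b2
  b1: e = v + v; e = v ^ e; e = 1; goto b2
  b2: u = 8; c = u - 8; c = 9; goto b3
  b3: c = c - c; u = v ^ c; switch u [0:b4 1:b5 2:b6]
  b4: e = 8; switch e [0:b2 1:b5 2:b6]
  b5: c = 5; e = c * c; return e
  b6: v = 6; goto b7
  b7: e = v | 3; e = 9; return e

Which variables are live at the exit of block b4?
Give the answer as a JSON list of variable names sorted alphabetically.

Block summaries:
  b0: {c,v} / ∅
  b1: {e} / {v}
  b2: {c,u} / ∅
  b3: {c,u} / {c,v}
  b4: {e} / ∅
  b5: {c,e} / ∅
  b6: {v} / ∅
  b7: {e} / {v}

Live sets:
  live b0: ∅→{v}
  live b1: {v}→{v}
  live b2: {v}→{c,v}
  live b3: {c,v}→{v}
  live b4: {v}→{v}
  live b5: ∅→∅
  live b6: ∅→{v}
  live b7: {v}→∅

live-out(b4) = ["v"]

Answer: ["v"]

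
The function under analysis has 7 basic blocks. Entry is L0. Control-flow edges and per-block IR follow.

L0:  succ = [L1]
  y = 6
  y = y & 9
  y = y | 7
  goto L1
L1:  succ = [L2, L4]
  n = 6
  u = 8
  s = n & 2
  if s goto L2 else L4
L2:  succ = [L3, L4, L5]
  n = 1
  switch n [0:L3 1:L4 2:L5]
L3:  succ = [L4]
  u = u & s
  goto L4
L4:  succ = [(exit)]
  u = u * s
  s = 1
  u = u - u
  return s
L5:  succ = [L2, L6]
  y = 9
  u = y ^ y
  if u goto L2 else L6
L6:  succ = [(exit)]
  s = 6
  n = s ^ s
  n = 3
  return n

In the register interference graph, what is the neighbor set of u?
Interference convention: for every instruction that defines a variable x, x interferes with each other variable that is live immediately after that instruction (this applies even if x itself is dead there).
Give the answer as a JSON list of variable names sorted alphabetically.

Answer: ["n", "s"]

Analysis:
Block summaries:
  L0 def {y} use ∅
  L1 def {n,s,u} use ∅
  L2 def {n} use ∅
  L3 def {u} use {s,u}
  L4 def {s,u} use {s,u}
  L5 def {u,y} use ∅
  L6 def {n,s} use ∅

Live sets:
  live L0: ∅→∅
  live L1: ∅→{s,u}
  live L2: {s,u}→{s,u}
  live L3: {s,u}→{s,u}
  live L4: {s,u}→∅
  live L5: {s}→{s,u}
  live L6: ∅→∅

Interference:
  n: {s,u}
  s: {n,u,y}
  u: {n,s}
  y: {s}

N(u) = ["n", "s"]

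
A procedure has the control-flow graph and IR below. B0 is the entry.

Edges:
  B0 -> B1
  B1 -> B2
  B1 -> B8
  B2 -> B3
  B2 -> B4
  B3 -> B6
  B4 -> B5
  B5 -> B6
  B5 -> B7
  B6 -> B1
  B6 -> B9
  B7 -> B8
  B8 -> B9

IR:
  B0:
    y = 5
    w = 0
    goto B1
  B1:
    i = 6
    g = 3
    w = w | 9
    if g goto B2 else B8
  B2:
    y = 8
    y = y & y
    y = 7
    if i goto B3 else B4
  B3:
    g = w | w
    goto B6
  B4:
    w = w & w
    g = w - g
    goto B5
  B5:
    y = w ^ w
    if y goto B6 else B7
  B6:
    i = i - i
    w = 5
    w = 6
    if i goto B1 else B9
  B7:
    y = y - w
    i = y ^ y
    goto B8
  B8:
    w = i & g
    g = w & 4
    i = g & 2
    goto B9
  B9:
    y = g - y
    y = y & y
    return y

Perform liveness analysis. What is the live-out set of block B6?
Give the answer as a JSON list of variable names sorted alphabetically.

Answer: ["g", "w", "y"]

Derivation:
Per-block:
  B0 def {w,y} use ∅
  B1 def {g,i,w} use {w}
  B2 def {y} use {i}
  B3 def {g} use {w}
  B4 def {g,w} use {g,w}
  B5 def {y} use {w}
  B6 def {i,w} use {i}
  B7 def {i,y} use {w,y}
  B8 def {g,i,w} use {g,i}
  B9 def {y} use {g,y}

Live sets:
  B0 li=∅ lo={w,y}
  B1 li={w,y} lo={g,i,w,y}
  B2 li={g,i,w} lo={g,i,w,y}
  B3 li={i,w,y} lo={g,i,y}
  B4 li={g,i,w} lo={g,i,w}
  B5 li={g,i,w} lo={g,i,w,y}
  B6 li={g,i,y} lo={g,w,y}
  B7 li={g,w,y} lo={g,i,y}
  B8 li={g,i,y} lo={g,y}
  B9 li={g,y} lo=∅

live-out(B6) = ["g", "w", "y"]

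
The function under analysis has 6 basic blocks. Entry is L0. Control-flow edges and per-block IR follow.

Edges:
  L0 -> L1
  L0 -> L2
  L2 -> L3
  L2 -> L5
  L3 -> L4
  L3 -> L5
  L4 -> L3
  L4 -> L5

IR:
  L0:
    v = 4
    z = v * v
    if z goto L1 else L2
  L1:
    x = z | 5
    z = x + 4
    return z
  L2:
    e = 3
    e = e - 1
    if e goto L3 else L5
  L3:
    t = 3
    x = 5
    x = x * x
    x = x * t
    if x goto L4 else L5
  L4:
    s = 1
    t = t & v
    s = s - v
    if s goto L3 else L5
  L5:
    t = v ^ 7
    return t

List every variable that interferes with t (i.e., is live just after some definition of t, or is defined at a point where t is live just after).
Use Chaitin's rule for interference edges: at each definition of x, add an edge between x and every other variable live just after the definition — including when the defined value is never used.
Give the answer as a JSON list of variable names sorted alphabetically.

def/use:
  L0: def={v,z} ue=∅
  L1: def={x,z} ue={z}
  L2: def={e} ue=∅
  L3: def={t,x} ue=∅
  L4: def={s,t} ue={t,v}
  L5: def={t} ue={v}

Liveness:
  live L0: ∅→{v,z}
  live L1: {z}→∅
  live L2: {v}→{v}
  live L3: {v}→{t,v}
  live L4: {t,v}→{v}
  live L5: {v}→∅

Interference:
  e — {v}
  s — {t,v}
  t — {s,v,x}
  v — {e,s,t,x,z}
  x — {t,v}
  z — {v}

N(t) = ["s", "v", "x"]

Answer: ["s", "v", "x"]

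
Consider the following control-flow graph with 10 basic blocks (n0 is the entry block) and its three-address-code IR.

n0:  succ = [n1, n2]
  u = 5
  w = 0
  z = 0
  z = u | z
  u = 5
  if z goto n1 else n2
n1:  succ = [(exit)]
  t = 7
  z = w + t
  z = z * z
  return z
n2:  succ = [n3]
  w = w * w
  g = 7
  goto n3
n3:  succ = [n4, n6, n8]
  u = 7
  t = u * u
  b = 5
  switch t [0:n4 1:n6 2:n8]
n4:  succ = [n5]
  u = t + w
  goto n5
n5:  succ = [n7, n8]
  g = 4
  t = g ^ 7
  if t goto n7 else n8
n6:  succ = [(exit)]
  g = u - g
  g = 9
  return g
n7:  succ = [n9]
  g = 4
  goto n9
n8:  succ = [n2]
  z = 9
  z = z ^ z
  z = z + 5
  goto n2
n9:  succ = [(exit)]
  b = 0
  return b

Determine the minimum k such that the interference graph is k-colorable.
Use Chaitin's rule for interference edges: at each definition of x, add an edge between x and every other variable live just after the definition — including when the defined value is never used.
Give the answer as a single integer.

def/use:
  n0: {u,w,z} / ∅
  n1: {t,z} / {w}
  n2: {g,w} / {w}
  n3: {b,t,u} / ∅
  n4: {u} / {t,w}
  n5: {g,t} / ∅
  n6: {g} / {g,u}
  n7: {g} / ∅
  n8: {z} / ∅
  n9: {b} / ∅

Live sets:
  live n0: ∅→{w}
  live n1: {w}→∅
  live n2: {w}→{g,w}
  live n3: {g,w}→{g,t,u,w}
  live n4: {t,w}→{w}
  live n5: {w}→{w}
  live n6: {g,u}→∅
  live n7: ∅→∅
  live n8: {w}→{w}
  live n9: ∅→∅

Interfere edges:
  b — {g,t,u,w}
  g — {b,t,u,w}
  t — {b,g,u,w}
  u — {b,g,t,w,z}
  w — {b,g,t,u,z}
  z — {u,w}

Registers:
  {b,g,t,u,w} pairwise interfere (5-clique) ⇒ χ ≥ 5
  assign b→c2 g→c3 t→c4 u→c0 w→c1 z→c2 — no edge inside a register ⇒ χ ≤ 5
  χ = 5

Answer: 5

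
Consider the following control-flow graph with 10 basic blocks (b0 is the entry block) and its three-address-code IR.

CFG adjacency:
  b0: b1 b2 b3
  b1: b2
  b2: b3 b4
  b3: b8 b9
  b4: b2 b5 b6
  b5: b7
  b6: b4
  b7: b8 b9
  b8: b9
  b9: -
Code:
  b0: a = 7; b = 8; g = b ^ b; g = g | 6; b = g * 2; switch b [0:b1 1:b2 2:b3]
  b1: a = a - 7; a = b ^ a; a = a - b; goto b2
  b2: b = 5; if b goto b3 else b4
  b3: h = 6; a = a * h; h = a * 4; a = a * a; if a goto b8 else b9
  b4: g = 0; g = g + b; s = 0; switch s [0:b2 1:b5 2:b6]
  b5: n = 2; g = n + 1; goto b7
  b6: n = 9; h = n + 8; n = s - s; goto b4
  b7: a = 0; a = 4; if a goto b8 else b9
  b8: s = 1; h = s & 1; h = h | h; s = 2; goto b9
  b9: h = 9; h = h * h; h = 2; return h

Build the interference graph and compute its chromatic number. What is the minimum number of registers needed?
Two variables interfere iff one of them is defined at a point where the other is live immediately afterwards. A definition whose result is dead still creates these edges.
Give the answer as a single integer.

Per-block:
  b0: {a,b,g} / ∅
  b1: {a} / {a,b}
  b2: {b} / ∅
  b3: {a,h} / {a}
  b4: {g,s} / {b}
  b5: {g,n} / ∅
  b6: {h,n} / {s}
  b7: {a} / ∅
  b8: {h,s} / ∅
  b9: {h} / ∅

Live sets:
  b0 li=∅ lo={a,b}
  b1 li={a,b} lo={a}
  b2 li={a} lo={a,b}
  b3 li={a} lo=∅
  b4 li={a,b} lo={a,b,s}
  b5 li=∅ lo=∅
  b6 li={a,b,s} lo={a,b}
  b7 li=∅ lo=∅
  b8 li=∅ lo=∅
  b9 li=∅ lo=∅

Interference:
  a — {b,g,h,n,s}
  b — {a,g,h,n,s}
  g — {a,b}
  h — {a,b,s}
  n — {a,b,s}
  s — {a,b,h,n}

Chromatic number:
  {a,b,h,s} pairwise interfere (4-clique) ⇒ χ ≥ 4
  assign a→R0 b→R1 g→R2 h→R3 n→R3 s→R2 — no edge inside a register ⇒ χ ≤ 4
  χ = 4

Answer: 4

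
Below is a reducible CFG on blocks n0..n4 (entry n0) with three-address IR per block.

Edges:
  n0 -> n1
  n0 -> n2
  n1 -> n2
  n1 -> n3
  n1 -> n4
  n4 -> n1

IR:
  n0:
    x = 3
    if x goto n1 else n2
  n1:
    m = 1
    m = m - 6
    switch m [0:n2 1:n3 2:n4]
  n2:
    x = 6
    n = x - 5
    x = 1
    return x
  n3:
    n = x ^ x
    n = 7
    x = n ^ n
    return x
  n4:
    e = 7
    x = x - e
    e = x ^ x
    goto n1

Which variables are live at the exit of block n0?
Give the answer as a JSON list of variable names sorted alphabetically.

Answer: ["x"]

Analysis:
Block summaries:
  n0: def={x} ue=∅
  n1: def={m} ue=∅
  n2: def={n,x} ue=∅
  n3: def={n,x} ue={x}
  n4: def={e,x} ue={x}

Live sets:
  n0 li=∅ lo={x}
  n1 li={x} lo={x}
  n2 li=∅ lo=∅
  n3 li={x} lo=∅
  n4 li={x} lo={x}

live-out(n0) = ["x"]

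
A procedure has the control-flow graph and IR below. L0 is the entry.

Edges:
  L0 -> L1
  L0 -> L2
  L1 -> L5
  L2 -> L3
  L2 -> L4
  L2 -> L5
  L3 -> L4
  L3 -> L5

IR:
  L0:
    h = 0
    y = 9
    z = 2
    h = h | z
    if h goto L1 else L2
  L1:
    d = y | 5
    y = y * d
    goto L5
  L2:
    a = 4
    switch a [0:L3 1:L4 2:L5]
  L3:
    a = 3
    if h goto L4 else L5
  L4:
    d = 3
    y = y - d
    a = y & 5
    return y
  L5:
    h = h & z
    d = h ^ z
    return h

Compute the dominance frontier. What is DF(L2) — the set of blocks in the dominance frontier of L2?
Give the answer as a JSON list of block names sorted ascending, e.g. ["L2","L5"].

Answer: ["L5"]

Analysis:
idom tree: L1←L0 L2←L0 L3←L2 L4←L2 L5←L0
Dom at joins:
  L4: preds {L2,L3}: {L0,L2} ∩ {L0,L2,L3} = {L0,L2}; idom=L2
  L5: preds {L1,L2,L3}: {L0,L1} ∩ {L0,L2} ∩ {L0,L2,L3} = {L0}; idom=L0

Frontier:
  L4←L2: walk · to L2
  L4←L3: walk L3 to L2
  L5←L1: walk L1 to L0
  L5←L2: walk L2 to L0
  L5←L3: walk L3→L2 to L0
  DF(L0)=∅
  DF(L1)={L5}
  DF(L2)={L5}
  DF(L3)={L4,L5}
  DF(L4)=∅
  DF(L5)=∅

DF(L2) = ["L5"]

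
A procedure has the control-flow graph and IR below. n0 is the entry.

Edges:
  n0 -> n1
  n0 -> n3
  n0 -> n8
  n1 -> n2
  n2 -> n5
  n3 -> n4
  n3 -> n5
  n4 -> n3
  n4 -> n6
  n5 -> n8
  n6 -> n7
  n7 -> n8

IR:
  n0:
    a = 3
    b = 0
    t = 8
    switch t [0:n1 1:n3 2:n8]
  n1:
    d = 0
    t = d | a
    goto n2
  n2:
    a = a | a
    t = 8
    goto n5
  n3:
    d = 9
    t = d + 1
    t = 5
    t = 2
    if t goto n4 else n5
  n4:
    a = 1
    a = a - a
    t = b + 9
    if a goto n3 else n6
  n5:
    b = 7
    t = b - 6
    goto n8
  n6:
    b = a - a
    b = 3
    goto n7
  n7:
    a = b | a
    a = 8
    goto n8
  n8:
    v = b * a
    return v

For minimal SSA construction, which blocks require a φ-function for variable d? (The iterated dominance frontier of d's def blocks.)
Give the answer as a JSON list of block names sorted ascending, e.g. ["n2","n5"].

Answer: ["n3", "n5", "n8"]

Derivation:
idom tree: n1←n0 n2←n1 n3←n0 n4←n3 n5←n0 n6←n4 n7←n6 n8←n0
Dom∩ at merges:
  n3: preds {n0,n4}: {n0} ∩ {n0,n3,n4} = {n0}; idom=n0
  n5: preds {n2,n3}: {n0,n1,n2} ∩ {n0,n3} = {n0}; idom=n0
  n8: preds {n0,n5,n7}: {n0} ∩ {n0,n5} ∩ {n0,n3,n4,n6,n7} = {n0}; idom=n0

Frontier:
  join n3 pred n0: · stop@n0
  join n3 pred n4: n4→n3 stop@n0
  join n5 pred n2: n2→n1 stop@n0
  join n5 pred n3: n3 stop@n0
  join n8 pred n0: · stop@n0
  join n8 pred n5: n5 stop@n0
  join n8 pred n7: n7→n6→n4→n3 stop@n0
  DF(n0)=∅
  DF(n1)={n5}
  DF(n2)={n5}
  DF(n3)={n3,n5,n8}
  DF(n4)={n3,n8}
  DF(n5)={n8}
  DF(n6)={n8}
  DF(n7)={n8}
  DF(n8)=∅

φ for d: defs {n1,n3}
  DF⁺ = {n3,n5,n8}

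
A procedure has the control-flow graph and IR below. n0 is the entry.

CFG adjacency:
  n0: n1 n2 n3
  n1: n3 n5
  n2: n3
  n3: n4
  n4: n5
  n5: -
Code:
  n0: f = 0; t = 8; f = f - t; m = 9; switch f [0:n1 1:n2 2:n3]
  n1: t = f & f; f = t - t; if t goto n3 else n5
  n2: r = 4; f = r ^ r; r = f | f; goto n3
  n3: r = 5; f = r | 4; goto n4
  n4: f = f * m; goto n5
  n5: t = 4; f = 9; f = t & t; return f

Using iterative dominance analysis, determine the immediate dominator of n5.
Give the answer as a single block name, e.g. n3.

idom tree: n1←n0 n2←n0 n3←n0 n4←n3 n5←n0
Dom at joins:
  n3: preds {n0,n1,n2}: {n0} ∩ {n0,n1} ∩ {n0,n2} = {n0}; idom=n0
  n5: preds {n1,n4}: {n0,n1} ∩ {n0,n3,n4} = {n0}; idom=n0

idom(n5) = n0

Answer: n0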